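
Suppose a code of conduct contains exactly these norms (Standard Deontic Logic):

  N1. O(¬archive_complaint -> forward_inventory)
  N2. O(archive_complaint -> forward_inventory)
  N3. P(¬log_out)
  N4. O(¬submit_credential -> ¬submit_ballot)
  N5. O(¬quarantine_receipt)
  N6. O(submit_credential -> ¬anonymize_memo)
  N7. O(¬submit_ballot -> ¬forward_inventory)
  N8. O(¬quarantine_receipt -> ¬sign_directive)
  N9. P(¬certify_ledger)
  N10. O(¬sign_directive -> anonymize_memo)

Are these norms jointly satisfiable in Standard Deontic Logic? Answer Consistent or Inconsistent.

Premises 1 and 2 cover both cases: O(¬archive_complaint -> forward_inventory) and O(archive_complaint -> forward_inventory). Since ¬archive_complaint ∨ archive_complaint is a tautology, O(forward_inventory) follows.
The contrapositive of premise 7 (O(¬submit_ballot -> ¬forward_inventory)) is O(forward_inventory -> submit_ballot), and O(forward_inventory) is already established, so O(submit_ballot).
The contrapositive of premise 4 (O(¬submit_credential -> ¬submit_ballot)) is O(submit_ballot -> submit_credential), and O(submit_ballot) is already established, so O(submit_credential).
Premise 6 is O(submit_credential -> ¬anonymize_memo); since O(submit_credential), deontic closure gives O(¬anonymize_memo).
Premise 10 is O(¬sign_directive -> anonymize_memo); contrapositively O(¬anonymize_memo -> sign_directive). Since O(¬anonymize_memo) holds, K gives O(sign_directive).
The contrapositive of premise 8 (O(¬quarantine_receipt -> ¬sign_directive)) is O(sign_directive -> quarantine_receipt), and O(sign_directive) is already established, so O(quarantine_receipt).
However, premise 5 gives O(¬quarantine_receipt).
We now have both O(quarantine_receipt) and O(¬quarantine_receipt) — quarantine_receipt is simultaneously obligatory and forbidden, violating the D-axiom.

Inconsistent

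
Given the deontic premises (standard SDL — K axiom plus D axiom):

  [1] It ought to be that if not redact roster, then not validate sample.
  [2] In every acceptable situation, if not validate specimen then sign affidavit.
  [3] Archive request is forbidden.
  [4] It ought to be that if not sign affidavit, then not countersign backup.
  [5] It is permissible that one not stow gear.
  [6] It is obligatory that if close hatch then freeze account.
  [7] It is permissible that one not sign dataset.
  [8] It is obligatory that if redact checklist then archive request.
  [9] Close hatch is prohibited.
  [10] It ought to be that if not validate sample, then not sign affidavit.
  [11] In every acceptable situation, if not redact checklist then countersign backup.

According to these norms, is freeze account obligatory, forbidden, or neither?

Premise 6 is O(close_hatch → freeze_account), but O(close_hatch) is not derivable from the premises, so it does not yield O(freeze_account).
No premise or chain of K-axiom applications forces O(freeze_account), and none forces O(¬freeze_account). So freeze_account is neither obligatory nor forbidden under these norms.

Neither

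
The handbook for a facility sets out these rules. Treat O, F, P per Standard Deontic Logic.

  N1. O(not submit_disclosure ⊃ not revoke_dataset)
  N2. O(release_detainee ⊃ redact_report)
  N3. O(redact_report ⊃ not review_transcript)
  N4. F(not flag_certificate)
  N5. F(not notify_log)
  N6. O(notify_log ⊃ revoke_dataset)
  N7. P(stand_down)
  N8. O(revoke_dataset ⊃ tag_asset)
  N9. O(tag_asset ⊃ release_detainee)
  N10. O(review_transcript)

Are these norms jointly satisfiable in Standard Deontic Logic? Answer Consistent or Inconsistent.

Inconsistent

Premise 10 states O(review_transcript) outright.
The contrapositive of premise 3 (O(redact_report ⊃ not review_transcript)) is O(review_transcript ⊃ not redact_report), and O(review_transcript) is already established, so O(not redact_report).
Premise 2 is O(release_detainee ⊃ redact_report); contrapositively O(not redact_report ⊃ not release_detainee). Since O(not redact_report) holds, K gives O(not release_detainee).
Premise 9, O(tag_asset ⊃ release_detainee), contraposes to O(not release_detainee ⊃ not tag_asset); with O(not release_detainee) we get O(not tag_asset).
Premise 8 is O(revoke_dataset ⊃ tag_asset); contrapositively O(not tag_asset ⊃ not revoke_dataset). Since O(not tag_asset) holds, K gives O(not revoke_dataset).
Premise 6 is O(notify_log ⊃ revoke_dataset); contrapositively O(not revoke_dataset ⊃ not notify_log). Since O(not revoke_dataset) holds, K gives O(not notify_log).
Yet premise 5 is F(not notify_log), i.e. O(notify_log).
We now have both O(not notify_log) and O(notify_log) — notify_log is simultaneously obligatory and forbidden, violating the D-axiom.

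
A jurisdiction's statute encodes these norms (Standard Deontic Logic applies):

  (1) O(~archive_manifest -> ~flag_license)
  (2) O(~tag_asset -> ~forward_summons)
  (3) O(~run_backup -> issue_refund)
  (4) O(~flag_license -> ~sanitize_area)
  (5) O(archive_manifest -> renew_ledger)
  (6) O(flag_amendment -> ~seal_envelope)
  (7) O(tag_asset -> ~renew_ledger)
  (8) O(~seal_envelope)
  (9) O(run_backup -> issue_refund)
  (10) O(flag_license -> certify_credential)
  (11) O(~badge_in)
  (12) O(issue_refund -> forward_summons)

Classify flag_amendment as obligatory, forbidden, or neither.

Premise 6 is O(flag_amendment -> ~seal_envelope); even if O(~seal_envelope) held, inferring O(flag_amendment) would be affirming the consequent — invalid.
No premise or chain of K-axiom applications forces O(flag_amendment), and none forces O(~flag_amendment). So flag_amendment is neither obligatory nor forbidden under these norms.

Neither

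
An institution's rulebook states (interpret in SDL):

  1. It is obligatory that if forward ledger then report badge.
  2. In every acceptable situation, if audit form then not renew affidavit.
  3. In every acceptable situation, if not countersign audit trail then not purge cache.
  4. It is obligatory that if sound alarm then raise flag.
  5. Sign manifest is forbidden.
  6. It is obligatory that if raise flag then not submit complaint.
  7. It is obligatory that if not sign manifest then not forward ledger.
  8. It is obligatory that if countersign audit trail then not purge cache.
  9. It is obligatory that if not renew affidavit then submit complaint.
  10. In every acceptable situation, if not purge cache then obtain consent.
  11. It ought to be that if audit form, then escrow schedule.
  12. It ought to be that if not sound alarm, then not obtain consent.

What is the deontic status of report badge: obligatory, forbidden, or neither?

Premise 1 is O(forward_ledger → report_badge), but O(forward_ledger) is not derivable from the premises, so it does not yield O(report_badge).
No premise or chain of K-axiom applications forces O(report_badge), and none forces O(¬report_badge). So report_badge is neither obligatory nor forbidden under these norms.

Neither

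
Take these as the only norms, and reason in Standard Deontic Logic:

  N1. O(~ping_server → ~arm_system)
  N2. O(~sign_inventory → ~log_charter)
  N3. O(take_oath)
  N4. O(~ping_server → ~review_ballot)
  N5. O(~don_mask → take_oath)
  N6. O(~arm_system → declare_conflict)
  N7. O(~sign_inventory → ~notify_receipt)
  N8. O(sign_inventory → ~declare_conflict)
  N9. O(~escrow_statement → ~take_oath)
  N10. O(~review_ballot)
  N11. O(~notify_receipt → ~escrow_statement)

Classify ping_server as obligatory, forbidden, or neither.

From premise 3 we have O(take_oath).
Premise 9 is O(~escrow_statement → ~take_oath); contrapositively O(take_oath → escrow_statement). Since O(take_oath) holds, K gives O(escrow_statement).
Premise 11, O(~notify_receipt → ~escrow_statement), contraposes to O(escrow_statement → notify_receipt); with O(escrow_statement) we get O(notify_receipt).
The contrapositive of premise 7 (O(~sign_inventory → ~notify_receipt)) is O(notify_receipt → sign_inventory), and O(notify_receipt) is already established, so O(sign_inventory).
Applying K to premise 8 (O(sign_inventory → ~declare_conflict)) and O(sign_inventory) yields O(~declare_conflict).
Premise 6 is O(~arm_system → declare_conflict); contrapositively O(~declare_conflict → arm_system). Since O(~declare_conflict) holds, K gives O(arm_system).
Premise 1, O(~ping_server → ~arm_system), contraposes to O(arm_system → ping_server); with O(arm_system) we get O(ping_server).
Premises 2, 4, 5, 10 do not contribute to this derivation.
Hence ping_server is obligatory.

Obligatory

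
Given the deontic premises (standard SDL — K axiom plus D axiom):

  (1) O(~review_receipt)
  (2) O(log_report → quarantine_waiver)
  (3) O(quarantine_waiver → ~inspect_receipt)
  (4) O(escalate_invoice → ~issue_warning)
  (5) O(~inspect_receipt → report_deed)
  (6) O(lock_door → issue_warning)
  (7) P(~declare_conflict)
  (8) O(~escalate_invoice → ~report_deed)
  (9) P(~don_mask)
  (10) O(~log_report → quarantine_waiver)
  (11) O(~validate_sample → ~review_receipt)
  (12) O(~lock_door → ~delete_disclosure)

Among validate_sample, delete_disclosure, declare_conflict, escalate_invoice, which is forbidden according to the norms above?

Premises 2 and 10 cover both cases: O(log_report → quarantine_waiver) and O(~log_report → quarantine_waiver). Since log_report ∨ ~log_report is a tautology, O(quarantine_waiver) follows.
Applying K to premise 3 (O(quarantine_waiver → ~inspect_receipt)) and O(quarantine_waiver) yields O(~inspect_receipt).
With premise 5, O(~inspect_receipt → report_deed), the K-axiom yields O(report_deed).
The contrapositive of premise 8 (O(~escalate_invoice → ~report_deed)) is O(report_deed → escalate_invoice), and O(report_deed) is already established, so O(escalate_invoice).
With premise 4, O(escalate_invoice → ~issue_warning), the K-axiom yields O(~issue_warning).
Premise 6 is O(lock_door → issue_warning); contrapositively O(~issue_warning → ~lock_door). Since O(~issue_warning) holds, K gives O(~lock_door).
Premise 12 is O(~lock_door → ~delete_disclosure); since O(~lock_door), deontic closure gives O(~delete_disclosure).
So O(~delete_disclosure) holds, i.e. delete_disclosure is forbidden. None of the other listed options is forbidden under the premises.

delete_disclosure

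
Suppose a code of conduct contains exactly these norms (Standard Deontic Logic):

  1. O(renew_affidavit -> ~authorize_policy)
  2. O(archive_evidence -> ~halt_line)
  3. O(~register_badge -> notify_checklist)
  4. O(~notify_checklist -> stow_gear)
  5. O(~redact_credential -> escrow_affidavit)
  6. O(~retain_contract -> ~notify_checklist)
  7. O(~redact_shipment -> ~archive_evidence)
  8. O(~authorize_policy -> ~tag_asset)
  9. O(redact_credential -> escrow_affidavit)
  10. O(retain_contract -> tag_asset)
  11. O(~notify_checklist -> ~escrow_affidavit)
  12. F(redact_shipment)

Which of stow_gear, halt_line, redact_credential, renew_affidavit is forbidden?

renew_affidavit

By case analysis on redact_credential: premise 9 gives O(redact_credential -> escrow_affidavit) and premise 5 gives O(~redact_credential -> escrow_affidavit), so O(escrow_affidavit) either way.
Premise 11 is O(~notify_checklist -> ~escrow_affidavit); contrapositively O(escrow_affidavit -> notify_checklist). Since O(escrow_affidavit) holds, K gives O(notify_checklist).
The contrapositive of premise 6 (O(~retain_contract -> ~notify_checklist)) is O(notify_checklist -> retain_contract), and O(notify_checklist) is already established, so O(retain_contract).
From O(retain_contract) and premise 10, O(retain_contract -> tag_asset), we obtain O(tag_asset).
The contrapositive of premise 8 (O(~authorize_policy -> ~tag_asset)) is O(tag_asset -> authorize_policy), and O(tag_asset) is already established, so O(authorize_policy).
Premise 1 is O(renew_affidavit -> ~authorize_policy); contrapositively O(authorize_policy -> ~renew_affidavit). Since O(authorize_policy) holds, K gives O(~renew_affidavit).
So O(~renew_affidavit) holds, i.e. renew_affidavit is forbidden. None of the other listed options is forbidden under the premises.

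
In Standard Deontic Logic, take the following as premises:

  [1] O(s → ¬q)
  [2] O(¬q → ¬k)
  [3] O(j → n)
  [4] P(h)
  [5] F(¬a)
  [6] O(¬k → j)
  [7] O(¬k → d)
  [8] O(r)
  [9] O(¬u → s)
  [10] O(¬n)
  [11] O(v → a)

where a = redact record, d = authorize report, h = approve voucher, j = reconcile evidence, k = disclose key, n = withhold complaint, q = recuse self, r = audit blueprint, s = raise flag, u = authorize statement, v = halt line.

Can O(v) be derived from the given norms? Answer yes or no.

Premise 11 is O(v → a); even if O(a) held, inferring O(v) would be affirming the consequent — invalid.
No other premise forces O(v). An ideal world satisfying every premise can still have v false, so O(v) is not derivable.

No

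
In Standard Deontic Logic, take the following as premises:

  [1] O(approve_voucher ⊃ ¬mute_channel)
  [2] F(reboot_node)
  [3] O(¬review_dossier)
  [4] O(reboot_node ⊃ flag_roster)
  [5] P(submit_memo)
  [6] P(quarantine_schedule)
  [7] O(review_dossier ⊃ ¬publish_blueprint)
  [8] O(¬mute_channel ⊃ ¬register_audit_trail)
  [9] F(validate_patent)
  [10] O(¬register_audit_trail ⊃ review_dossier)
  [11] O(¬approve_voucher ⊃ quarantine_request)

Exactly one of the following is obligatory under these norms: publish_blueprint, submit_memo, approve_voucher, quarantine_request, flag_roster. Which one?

From premise 3 we have O(¬review_dossier).
Premise 10, O(¬register_audit_trail ⊃ review_dossier), contraposes to O(¬review_dossier ⊃ register_audit_trail); with O(¬review_dossier) we get O(register_audit_trail).
Premise 8, O(¬mute_channel ⊃ ¬register_audit_trail), contraposes to O(register_audit_trail ⊃ mute_channel); with O(register_audit_trail) we get O(mute_channel).
Premise 1, O(approve_voucher ⊃ ¬mute_channel), contraposes to O(mute_channel ⊃ ¬approve_voucher); with O(mute_channel) we get O(¬approve_voucher).
Applying K to premise 11 (O(¬approve_voucher ⊃ quarantine_request)) and O(¬approve_voucher) yields O(quarantine_request).
So O(quarantine_request) holds — quarantine_request is obligatory. None of the other listed options is made obligatory by any chain of premises.

quarantine_request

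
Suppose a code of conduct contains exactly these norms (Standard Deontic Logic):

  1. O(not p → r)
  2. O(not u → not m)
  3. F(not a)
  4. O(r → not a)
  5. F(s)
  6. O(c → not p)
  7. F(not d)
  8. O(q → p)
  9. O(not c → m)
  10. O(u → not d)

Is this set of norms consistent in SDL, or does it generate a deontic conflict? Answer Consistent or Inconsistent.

Premise 3, F(not a), is equivalent to O(a).
Premise 4, O(r → not a), contraposes to O(a → not r); with O(a) we get O(not r).
Premise 1, O(not p → r), contraposes to O(not r → p); with O(not r) we get O(p).
The contrapositive of premise 6 (O(c → not p)) is O(p → not c), and O(p) is already established, so O(not c).
With premise 9, O(not c → m), the K-axiom yields O(m).
Premise 2 is O(not u → not m); contrapositively O(m → u). Since O(m) holds, K gives O(u).
With premise 10, O(u → not d), the K-axiom yields O(not d).
However, F(not d) at premise 7 amounts to O(d).
We now have both O(not d) and O(d) — d is simultaneously obligatory and forbidden, violating the D-axiom.

Inconsistent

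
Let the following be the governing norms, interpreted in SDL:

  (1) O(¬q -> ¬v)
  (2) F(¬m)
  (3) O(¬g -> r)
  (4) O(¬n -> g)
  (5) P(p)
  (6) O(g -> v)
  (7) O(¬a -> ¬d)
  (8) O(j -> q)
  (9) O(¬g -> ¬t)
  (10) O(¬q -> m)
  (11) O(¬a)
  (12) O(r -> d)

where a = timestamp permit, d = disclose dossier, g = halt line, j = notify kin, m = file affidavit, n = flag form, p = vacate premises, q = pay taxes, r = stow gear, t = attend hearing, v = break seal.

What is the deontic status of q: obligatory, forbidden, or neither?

Obligatory

From premise 11 we have O(¬a).
Applying K to premise 7 (O(¬a -> ¬d)) and O(¬a) yields O(¬d).
The contrapositive of premise 12 (O(r -> d)) is O(¬d -> ¬r), and O(¬d) is already established, so O(¬r).
Premise 3, O(¬g -> r), contraposes to O(¬r -> g); with O(¬r) we get O(g).
Applying K to premise 6 (O(g -> v)) and O(g) yields O(v).
Premise 1 is O(¬q -> ¬v); contrapositively O(v -> q). Since O(v) holds, K gives O(q).
Premises 2, 4, 5, 8, 9, 10 do not contribute to this derivation.
Hence q is obligatory.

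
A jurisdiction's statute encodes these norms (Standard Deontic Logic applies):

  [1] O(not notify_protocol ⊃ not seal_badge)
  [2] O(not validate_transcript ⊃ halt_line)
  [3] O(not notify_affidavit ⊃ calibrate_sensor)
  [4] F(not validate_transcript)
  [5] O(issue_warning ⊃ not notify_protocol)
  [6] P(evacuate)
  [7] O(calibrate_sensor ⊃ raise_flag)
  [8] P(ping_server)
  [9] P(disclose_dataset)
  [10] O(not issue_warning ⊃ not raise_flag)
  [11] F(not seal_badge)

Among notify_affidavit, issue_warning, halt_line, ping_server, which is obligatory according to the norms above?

Premise 11 is F(not seal_badge), i.e. O(seal_badge).
Premise 1 is O(not notify_protocol ⊃ not seal_badge); contrapositively O(seal_badge ⊃ notify_protocol). Since O(seal_badge) holds, K gives O(notify_protocol).
Premise 5, O(issue_warning ⊃ not notify_protocol), contraposes to O(notify_protocol ⊃ not issue_warning); with O(notify_protocol) we get O(not issue_warning).
Premise 10 is O(not issue_warning ⊃ not raise_flag); since O(not issue_warning), deontic closure gives O(not raise_flag).
Premise 7 is O(calibrate_sensor ⊃ raise_flag); contrapositively O(not raise_flag ⊃ not calibrate_sensor). Since O(not raise_flag) holds, K gives O(not calibrate_sensor).
Premise 3, O(not notify_affidavit ⊃ calibrate_sensor), contraposes to O(not calibrate_sensor ⊃ notify_affidavit); with O(not calibrate_sensor) we get O(notify_affidavit).
So O(notify_affidavit) holds — notify_affidavit is obligatory. None of the other listed options is made obligatory by any chain of premises.

notify_affidavit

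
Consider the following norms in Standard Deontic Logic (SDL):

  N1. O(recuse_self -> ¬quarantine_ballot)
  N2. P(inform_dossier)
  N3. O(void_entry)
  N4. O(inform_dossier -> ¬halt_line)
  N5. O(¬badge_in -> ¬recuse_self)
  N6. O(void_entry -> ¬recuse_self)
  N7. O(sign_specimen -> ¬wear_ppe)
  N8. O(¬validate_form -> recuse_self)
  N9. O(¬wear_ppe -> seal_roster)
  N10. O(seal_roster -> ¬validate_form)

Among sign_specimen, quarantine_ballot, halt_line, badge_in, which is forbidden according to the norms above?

From premise 3 we have O(void_entry).
From O(void_entry) and premise 6, O(void_entry -> ¬recuse_self), we obtain O(¬recuse_self).
Premise 8, O(¬validate_form -> recuse_self), contraposes to O(¬recuse_self -> validate_form); with O(¬recuse_self) we get O(validate_form).
The contrapositive of premise 10 (O(seal_roster -> ¬validate_form)) is O(validate_form -> ¬seal_roster), and O(validate_form) is already established, so O(¬seal_roster).
Premise 9 is O(¬wear_ppe -> seal_roster); contrapositively O(¬seal_roster -> wear_ppe). Since O(¬seal_roster) holds, K gives O(wear_ppe).
Premise 7, O(sign_specimen -> ¬wear_ppe), contraposes to O(wear_ppe -> ¬sign_specimen); with O(wear_ppe) we get O(¬sign_specimen).
So O(¬sign_specimen) holds, i.e. sign_specimen is forbidden. None of the other listed options is forbidden under the premises.

sign_specimen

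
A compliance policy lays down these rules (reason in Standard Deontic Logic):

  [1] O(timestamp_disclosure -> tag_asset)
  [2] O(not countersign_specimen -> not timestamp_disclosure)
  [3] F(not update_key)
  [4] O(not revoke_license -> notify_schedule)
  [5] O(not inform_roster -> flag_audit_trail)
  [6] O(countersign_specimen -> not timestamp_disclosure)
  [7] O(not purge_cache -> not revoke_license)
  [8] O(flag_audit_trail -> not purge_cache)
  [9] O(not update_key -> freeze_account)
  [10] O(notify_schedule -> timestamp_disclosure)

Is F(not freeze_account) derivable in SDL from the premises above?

No

Premise 9 is O(not update_key -> freeze_account), but O(not update_key) is not derivable from the premises, so it does not yield O(freeze_account).
No other premise forces O(freeze_account). An ideal world satisfying every premise can still have not freeze_account true, so F(not freeze_account) is not derivable.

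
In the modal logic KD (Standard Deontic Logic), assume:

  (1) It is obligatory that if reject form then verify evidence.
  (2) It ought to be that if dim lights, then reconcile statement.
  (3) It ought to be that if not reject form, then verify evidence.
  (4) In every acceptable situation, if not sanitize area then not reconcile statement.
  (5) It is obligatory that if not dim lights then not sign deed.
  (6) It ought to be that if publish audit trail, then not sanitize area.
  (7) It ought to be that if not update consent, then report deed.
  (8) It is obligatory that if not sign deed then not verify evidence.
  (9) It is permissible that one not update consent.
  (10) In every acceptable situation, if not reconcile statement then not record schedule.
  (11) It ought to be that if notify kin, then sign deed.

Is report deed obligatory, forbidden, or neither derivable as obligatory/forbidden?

Premise 7 is O(¬update_consent → report_deed), but O(¬update_consent) is not derivable from the premises (the permission P(¬update_consent) asserts only ¬O(update_consent), not O(¬update_consent)), so it does not yield O(report_deed).
No premise or chain of K-axiom applications forces O(report_deed), and none forces O(¬report_deed). So report_deed is neither obligatory nor forbidden under these norms.

Neither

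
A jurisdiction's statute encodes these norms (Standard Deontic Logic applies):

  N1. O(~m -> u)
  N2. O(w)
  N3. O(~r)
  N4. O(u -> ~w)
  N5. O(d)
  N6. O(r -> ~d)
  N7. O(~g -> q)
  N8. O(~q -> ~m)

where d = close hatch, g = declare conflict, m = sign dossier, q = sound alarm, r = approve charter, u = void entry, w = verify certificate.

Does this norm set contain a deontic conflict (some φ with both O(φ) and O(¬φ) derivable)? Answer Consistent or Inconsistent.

Premise 6 is O(r -> ~d), but O(r) is not derivable from the premises, so it does not yield O(~d).
So O(~d) is not derivable, and the apparent clash with O(d) does not arise.
A world satisfying every obligation exists (e.g. d=true, g=false, m=true, q=true, r=false, u=false, w=true); no atom is both obligatory and forbidden, so the set is consistent.

Consistent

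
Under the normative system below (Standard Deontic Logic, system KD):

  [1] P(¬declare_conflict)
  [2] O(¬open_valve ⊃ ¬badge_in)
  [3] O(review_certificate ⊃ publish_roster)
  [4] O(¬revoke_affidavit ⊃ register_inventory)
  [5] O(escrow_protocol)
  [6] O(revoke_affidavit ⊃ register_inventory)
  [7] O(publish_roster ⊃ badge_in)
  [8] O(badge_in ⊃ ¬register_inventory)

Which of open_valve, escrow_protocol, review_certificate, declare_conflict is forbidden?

review_certificate

Premises 4 and 6 are O(¬revoke_affidavit ⊃ register_inventory) and O(revoke_affidavit ⊃ register_inventory); every ideal world satisfies ¬revoke_affidavit or revoke_affidavit, so in either case register_inventory holds — hence O(register_inventory).
The contrapositive of premise 8 (O(badge_in ⊃ ¬register_inventory)) is O(register_inventory ⊃ ¬badge_in), and O(register_inventory) is already established, so O(¬badge_in).
The contrapositive of premise 7 (O(publish_roster ⊃ badge_in)) is O(¬badge_in ⊃ ¬publish_roster), and O(¬badge_in) is already established, so O(¬publish_roster).
Premise 3, O(review_certificate ⊃ publish_roster), contraposes to O(¬publish_roster ⊃ ¬review_certificate); with O(¬publish_roster) we get O(¬review_certificate).
So O(¬review_certificate) holds, i.e. review_certificate is forbidden. None of the other listed options is forbidden under the premises.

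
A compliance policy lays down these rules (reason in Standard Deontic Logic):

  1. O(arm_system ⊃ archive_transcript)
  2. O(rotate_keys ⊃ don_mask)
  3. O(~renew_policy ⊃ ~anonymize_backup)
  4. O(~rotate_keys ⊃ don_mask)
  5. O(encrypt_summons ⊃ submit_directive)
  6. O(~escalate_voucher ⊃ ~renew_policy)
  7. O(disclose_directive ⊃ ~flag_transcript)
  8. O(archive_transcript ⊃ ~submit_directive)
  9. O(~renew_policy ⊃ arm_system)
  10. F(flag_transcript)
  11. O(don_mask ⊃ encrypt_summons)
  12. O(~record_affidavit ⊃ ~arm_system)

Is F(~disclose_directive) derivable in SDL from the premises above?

No

Premise 7 is O(disclose_directive ⊃ ~flag_transcript); even if O(~flag_transcript) held, inferring O(disclose_directive) would be affirming the consequent — invalid.
No other premise forces O(disclose_directive). An ideal world satisfying every premise can still have ~disclose_directive true, so F(~disclose_directive) is not derivable.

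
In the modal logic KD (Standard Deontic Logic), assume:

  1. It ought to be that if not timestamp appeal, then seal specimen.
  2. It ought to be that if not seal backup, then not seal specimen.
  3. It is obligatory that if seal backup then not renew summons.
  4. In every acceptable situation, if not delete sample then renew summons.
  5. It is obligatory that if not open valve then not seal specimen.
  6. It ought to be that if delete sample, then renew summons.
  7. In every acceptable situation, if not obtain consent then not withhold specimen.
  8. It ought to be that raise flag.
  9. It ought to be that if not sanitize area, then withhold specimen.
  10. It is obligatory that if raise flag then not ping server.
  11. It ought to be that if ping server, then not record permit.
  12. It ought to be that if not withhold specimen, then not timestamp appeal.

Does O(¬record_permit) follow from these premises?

Premise 11 is O(ping_server → ¬record_permit), but O(ping_server) is not derivable from the premises, so it does not yield O(¬record_permit).
No other premise forces O(¬record_permit). An ideal world satisfying every premise can still have ¬record_permit false, so O(¬record_permit) is not derivable.

No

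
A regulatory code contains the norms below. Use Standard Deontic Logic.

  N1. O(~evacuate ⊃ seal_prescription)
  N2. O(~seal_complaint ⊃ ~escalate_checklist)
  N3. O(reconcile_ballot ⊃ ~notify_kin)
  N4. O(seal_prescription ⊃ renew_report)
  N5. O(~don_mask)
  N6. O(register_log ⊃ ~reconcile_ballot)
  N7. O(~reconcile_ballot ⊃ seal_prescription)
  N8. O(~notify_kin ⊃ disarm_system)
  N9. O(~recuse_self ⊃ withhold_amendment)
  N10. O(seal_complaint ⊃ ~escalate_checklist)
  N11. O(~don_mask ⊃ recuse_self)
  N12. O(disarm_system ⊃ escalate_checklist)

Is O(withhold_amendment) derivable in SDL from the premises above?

Premise 9 is O(~recuse_self ⊃ withhold_amendment), but O(~recuse_self) is not derivable from the premises, so it does not yield O(withhold_amendment).
No other premise forces O(withhold_amendment). An ideal world satisfying every premise can still have withhold_amendment false, so O(withhold_amendment) is not derivable.

No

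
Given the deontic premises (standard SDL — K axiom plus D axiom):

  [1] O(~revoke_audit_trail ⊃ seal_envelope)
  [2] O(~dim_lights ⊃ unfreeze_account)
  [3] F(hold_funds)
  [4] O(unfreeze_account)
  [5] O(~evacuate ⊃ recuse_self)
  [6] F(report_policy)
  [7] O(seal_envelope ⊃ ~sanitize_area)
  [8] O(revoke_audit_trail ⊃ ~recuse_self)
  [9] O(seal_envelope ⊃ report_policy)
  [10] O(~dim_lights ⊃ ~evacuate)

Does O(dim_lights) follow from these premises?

Yes

Premise 6, F(report_policy), is equivalent to O(~report_policy).
The contrapositive of premise 9 (O(seal_envelope ⊃ report_policy)) is O(~report_policy ⊃ ~seal_envelope), and O(~report_policy) is already established, so O(~seal_envelope).
Premise 1 is O(~revoke_audit_trail ⊃ seal_envelope); contrapositively O(~seal_envelope ⊃ revoke_audit_trail). Since O(~seal_envelope) holds, K gives O(revoke_audit_trail).
From O(revoke_audit_trail) and premise 8, O(revoke_audit_trail ⊃ ~recuse_self), we obtain O(~recuse_self).
Premise 5, O(~evacuate ⊃ recuse_self), contraposes to O(~recuse_self ⊃ evacuate); with O(~recuse_self) we get O(evacuate).
Premise 10, O(~dim_lights ⊃ ~evacuate), contraposes to O(evacuate ⊃ dim_lights); with O(evacuate) we get O(dim_lights).
Premises 2, 3, 4, 7 do not contribute to this derivation.
So O(dim_lights) follows.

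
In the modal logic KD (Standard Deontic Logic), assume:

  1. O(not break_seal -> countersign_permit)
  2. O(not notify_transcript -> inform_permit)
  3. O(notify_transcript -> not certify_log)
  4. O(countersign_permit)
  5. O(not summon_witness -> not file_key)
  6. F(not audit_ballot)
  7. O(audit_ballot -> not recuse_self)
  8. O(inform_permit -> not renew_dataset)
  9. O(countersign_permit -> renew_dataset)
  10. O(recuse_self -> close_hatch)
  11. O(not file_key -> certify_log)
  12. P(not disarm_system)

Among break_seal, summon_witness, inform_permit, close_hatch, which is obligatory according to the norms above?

Premise 4 gives O(countersign_permit).
From O(countersign_permit) and premise 9, O(countersign_permit -> renew_dataset), we obtain O(renew_dataset).
Premise 8 is O(inform_permit -> not renew_dataset); contrapositively O(renew_dataset -> not inform_permit). Since O(renew_dataset) holds, K gives O(not inform_permit).
The contrapositive of premise 2 (O(not notify_transcript -> inform_permit)) is O(not inform_permit -> notify_transcript), and O(not inform_permit) is already established, so O(notify_transcript).
Premise 3 is O(notify_transcript -> not certify_log); since O(notify_transcript), deontic closure gives O(not certify_log).
Premise 11, O(not file_key -> certify_log), contraposes to O(not certify_log -> file_key); with O(not certify_log) we get O(file_key).
Premise 5 is O(not summon_witness -> not file_key); contrapositively O(file_key -> summon_witness). Since O(file_key) holds, K gives O(summon_witness).
So O(summon_witness) holds — summon_witness is obligatory. None of the other listed options is made obligatory by any chain of premises.

summon_witness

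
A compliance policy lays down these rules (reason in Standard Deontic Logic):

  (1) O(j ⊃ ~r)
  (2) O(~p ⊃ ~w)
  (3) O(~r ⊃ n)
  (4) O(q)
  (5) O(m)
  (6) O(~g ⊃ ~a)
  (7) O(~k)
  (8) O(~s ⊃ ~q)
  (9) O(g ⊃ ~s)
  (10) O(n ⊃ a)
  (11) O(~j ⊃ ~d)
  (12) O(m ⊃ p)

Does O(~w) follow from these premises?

Premise 2 is O(~p ⊃ ~w), but O(~p) is not derivable from the premises, so it does not yield O(~w).
No other premise forces O(~w). An ideal world satisfying every premise can still have ~w false, so O(~w) is not derivable.

No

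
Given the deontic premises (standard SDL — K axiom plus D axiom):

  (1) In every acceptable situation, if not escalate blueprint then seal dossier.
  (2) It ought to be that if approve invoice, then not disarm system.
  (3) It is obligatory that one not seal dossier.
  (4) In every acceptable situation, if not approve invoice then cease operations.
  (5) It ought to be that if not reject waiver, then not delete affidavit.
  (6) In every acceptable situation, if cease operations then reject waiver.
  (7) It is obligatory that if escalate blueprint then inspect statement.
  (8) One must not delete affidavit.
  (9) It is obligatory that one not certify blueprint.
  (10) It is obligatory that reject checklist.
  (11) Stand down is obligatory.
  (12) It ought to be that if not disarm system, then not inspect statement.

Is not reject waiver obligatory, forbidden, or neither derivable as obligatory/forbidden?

Forbidden

Premise 3 gives O(¬seal_dossier).
Premise 1, O(¬escalate_blueprint → seal_dossier), contraposes to O(¬seal_dossier → escalate_blueprint); with O(¬seal_dossier) we get O(escalate_blueprint).
Premise 7 is O(escalate_blueprint → inspect_statement); since O(escalate_blueprint), deontic closure gives O(inspect_statement).
Premise 12 is O(¬disarm_system → ¬inspect_statement); contrapositively O(inspect_statement → disarm_system). Since O(inspect_statement) holds, K gives O(disarm_system).
Premise 2, O(approve_invoice → ¬disarm_system), contraposes to O(disarm_system → ¬approve_invoice); with O(disarm_system) we get O(¬approve_invoice).
From O(¬approve_invoice) and premise 4, O(¬approve_invoice → cease_operations), we obtain O(cease_operations).
From O(cease_operations) and premise 6, O(cease_operations → reject_waiver), we obtain O(reject_waiver).
Premises 5, 8, 9, 10, 11 do not contribute to this derivation.
Thus O(reject_waiver), which is F(¬reject_waiver): ¬reject_waiver is forbidden.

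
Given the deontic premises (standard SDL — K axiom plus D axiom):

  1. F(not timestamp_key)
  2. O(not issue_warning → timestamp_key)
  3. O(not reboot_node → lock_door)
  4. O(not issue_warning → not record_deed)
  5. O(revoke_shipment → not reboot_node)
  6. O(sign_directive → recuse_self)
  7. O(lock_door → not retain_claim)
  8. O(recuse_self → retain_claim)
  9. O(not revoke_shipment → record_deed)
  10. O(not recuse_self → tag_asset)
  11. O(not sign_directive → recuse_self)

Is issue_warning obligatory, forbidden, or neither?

Premises 11 and 6 cover both cases: O(not sign_directive → recuse_self) and O(sign_directive → recuse_self). Since not sign_directive ∨ sign_directive is a tautology, O(recuse_self) follows.
Applying K to premise 8 (O(recuse_self → retain_claim)) and O(recuse_self) yields O(retain_claim).
The contrapositive of premise 7 (O(lock_door → not retain_claim)) is O(retain_claim → not lock_door), and O(retain_claim) is already established, so O(not lock_door).
Premise 3 is O(not reboot_node → lock_door); contrapositively O(not lock_door → reboot_node). Since O(not lock_door) holds, K gives O(reboot_node).
The contrapositive of premise 5 (O(revoke_shipment → not reboot_node)) is O(reboot_node → not revoke_shipment), and O(reboot_node) is already established, so O(not revoke_shipment).
With premise 9, O(not revoke_shipment → record_deed), the K-axiom yields O(record_deed).
The contrapositive of premise 4 (O(not issue_warning → not record_deed)) is O(record_deed → issue_warning), and O(record_deed) is already established, so O(issue_warning).
Premises 1, 2, 10 do not contribute to this derivation.
Hence issue_warning is obligatory.

Obligatory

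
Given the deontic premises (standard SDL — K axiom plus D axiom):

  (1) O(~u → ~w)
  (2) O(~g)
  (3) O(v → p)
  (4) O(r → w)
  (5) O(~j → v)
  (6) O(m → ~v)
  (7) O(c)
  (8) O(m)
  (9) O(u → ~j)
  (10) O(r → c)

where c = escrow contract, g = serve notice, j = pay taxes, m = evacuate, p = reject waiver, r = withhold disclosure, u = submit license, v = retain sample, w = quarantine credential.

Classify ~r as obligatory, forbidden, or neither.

Obligatory

From premise 8 we have O(m).
From O(m) and premise 6, O(m → ~v), we obtain O(~v).
Premise 5 is O(~j → v); contrapositively O(~v → j). Since O(~v) holds, K gives O(j).
Premise 9 is O(u → ~j); contrapositively O(j → ~u). Since O(j) holds, K gives O(~u).
With premise 1, O(~u → ~w), the K-axiom yields O(~w).
The contrapositive of premise 4 (O(r → w)) is O(~w → ~r), and O(~w) is already established, so O(~r).
Premises 2, 3, 7, 10 do not contribute to this derivation.
Hence ~r is obligatory.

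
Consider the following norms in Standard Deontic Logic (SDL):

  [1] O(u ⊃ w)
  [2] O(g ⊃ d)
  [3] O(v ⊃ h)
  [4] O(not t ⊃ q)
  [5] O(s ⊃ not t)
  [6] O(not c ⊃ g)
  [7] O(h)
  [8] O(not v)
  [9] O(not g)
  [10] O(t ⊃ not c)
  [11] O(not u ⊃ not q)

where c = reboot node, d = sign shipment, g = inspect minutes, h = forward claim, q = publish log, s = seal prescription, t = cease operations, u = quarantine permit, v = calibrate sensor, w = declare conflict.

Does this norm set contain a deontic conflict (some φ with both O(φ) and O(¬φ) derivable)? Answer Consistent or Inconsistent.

Consistent

Premise 3 is O(v ⊃ h); even if O(h) held, inferring O(v) would be affirming the consequent — invalid.
So O(v) is not derivable, and the apparent clash with O(not v) does not arise.
A world satisfying every obligation exists (e.g. c=true, d=false, g=false, h=true, q=true, s=false, t=false, u=true, v=false, w=true); no atom is both obligatory and forbidden, so the set is consistent.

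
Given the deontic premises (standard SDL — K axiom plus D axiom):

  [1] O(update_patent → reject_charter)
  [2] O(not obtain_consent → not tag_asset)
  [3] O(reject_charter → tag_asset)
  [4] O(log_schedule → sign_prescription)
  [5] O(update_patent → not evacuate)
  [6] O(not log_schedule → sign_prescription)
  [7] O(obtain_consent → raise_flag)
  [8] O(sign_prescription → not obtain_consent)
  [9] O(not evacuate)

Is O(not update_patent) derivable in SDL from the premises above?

By case analysis on log_schedule: premise 4 gives O(log_schedule → sign_prescription) and premise 6 gives O(not log_schedule → sign_prescription), so O(sign_prescription) either way.
From O(sign_prescription) and premise 8, O(sign_prescription → not obtain_consent), we obtain O(not obtain_consent).
With premise 2, O(not obtain_consent → not tag_asset), the K-axiom yields O(not tag_asset).
Premise 3 is O(reject_charter → tag_asset); contrapositively O(not tag_asset → not reject_charter). Since O(not tag_asset) holds, K gives O(not reject_charter).
Premise 1, O(update_patent → reject_charter), contraposes to O(not reject_charter → not update_patent); with O(not reject_charter) we get O(not update_patent).
Premises 5, 7, 9 do not contribute to this derivation.
So O(not update_patent) follows.

Yes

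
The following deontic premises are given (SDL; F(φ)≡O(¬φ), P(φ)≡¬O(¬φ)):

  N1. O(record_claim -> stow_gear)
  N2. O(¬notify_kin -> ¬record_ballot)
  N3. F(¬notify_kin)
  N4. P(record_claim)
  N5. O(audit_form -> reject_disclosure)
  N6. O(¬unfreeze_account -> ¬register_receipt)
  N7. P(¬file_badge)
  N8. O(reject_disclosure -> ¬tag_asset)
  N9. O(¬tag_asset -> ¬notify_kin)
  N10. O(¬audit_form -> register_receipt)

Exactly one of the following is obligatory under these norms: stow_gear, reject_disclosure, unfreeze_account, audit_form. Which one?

Premise 3, F(¬notify_kin), is equivalent to O(notify_kin).
The contrapositive of premise 9 (O(¬tag_asset -> ¬notify_kin)) is O(notify_kin -> tag_asset), and O(notify_kin) is already established, so O(tag_asset).
Premise 8, O(reject_disclosure -> ¬tag_asset), contraposes to O(tag_asset -> ¬reject_disclosure); with O(tag_asset) we get O(¬reject_disclosure).
Premise 5 is O(audit_form -> reject_disclosure); contrapositively O(¬reject_disclosure -> ¬audit_form). Since O(¬reject_disclosure) holds, K gives O(¬audit_form).
Premise 10 is O(¬audit_form -> register_receipt); since O(¬audit_form), deontic closure gives O(register_receipt).
Premise 6, O(¬unfreeze_account -> ¬register_receipt), contraposes to O(register_receipt -> unfreeze_account); with O(register_receipt) we get O(unfreeze_account).
So O(unfreeze_account) holds — unfreeze_account is obligatory. None of the other listed options is made obligatory by any chain of premises.

unfreeze_account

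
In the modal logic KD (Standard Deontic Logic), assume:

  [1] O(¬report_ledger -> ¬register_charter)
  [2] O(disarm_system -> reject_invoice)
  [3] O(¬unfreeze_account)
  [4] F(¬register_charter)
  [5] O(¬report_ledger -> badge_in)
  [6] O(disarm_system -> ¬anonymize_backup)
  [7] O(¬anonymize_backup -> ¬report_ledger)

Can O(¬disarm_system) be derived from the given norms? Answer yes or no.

Yes

Premise 4, F(¬register_charter), is equivalent to O(register_charter).
Premise 1 is O(¬report_ledger -> ¬register_charter); contrapositively O(register_charter -> report_ledger). Since O(register_charter) holds, K gives O(report_ledger).
Premise 7 is O(¬anonymize_backup -> ¬report_ledger); contrapositively O(report_ledger -> anonymize_backup). Since O(report_ledger) holds, K gives O(anonymize_backup).
The contrapositive of premise 6 (O(disarm_system -> ¬anonymize_backup)) is O(anonymize_backup -> ¬disarm_system), and O(anonymize_backup) is already established, so O(¬disarm_system).
Premises 2, 3, 5 do not contribute to this derivation.
So O(¬disarm_system) follows.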